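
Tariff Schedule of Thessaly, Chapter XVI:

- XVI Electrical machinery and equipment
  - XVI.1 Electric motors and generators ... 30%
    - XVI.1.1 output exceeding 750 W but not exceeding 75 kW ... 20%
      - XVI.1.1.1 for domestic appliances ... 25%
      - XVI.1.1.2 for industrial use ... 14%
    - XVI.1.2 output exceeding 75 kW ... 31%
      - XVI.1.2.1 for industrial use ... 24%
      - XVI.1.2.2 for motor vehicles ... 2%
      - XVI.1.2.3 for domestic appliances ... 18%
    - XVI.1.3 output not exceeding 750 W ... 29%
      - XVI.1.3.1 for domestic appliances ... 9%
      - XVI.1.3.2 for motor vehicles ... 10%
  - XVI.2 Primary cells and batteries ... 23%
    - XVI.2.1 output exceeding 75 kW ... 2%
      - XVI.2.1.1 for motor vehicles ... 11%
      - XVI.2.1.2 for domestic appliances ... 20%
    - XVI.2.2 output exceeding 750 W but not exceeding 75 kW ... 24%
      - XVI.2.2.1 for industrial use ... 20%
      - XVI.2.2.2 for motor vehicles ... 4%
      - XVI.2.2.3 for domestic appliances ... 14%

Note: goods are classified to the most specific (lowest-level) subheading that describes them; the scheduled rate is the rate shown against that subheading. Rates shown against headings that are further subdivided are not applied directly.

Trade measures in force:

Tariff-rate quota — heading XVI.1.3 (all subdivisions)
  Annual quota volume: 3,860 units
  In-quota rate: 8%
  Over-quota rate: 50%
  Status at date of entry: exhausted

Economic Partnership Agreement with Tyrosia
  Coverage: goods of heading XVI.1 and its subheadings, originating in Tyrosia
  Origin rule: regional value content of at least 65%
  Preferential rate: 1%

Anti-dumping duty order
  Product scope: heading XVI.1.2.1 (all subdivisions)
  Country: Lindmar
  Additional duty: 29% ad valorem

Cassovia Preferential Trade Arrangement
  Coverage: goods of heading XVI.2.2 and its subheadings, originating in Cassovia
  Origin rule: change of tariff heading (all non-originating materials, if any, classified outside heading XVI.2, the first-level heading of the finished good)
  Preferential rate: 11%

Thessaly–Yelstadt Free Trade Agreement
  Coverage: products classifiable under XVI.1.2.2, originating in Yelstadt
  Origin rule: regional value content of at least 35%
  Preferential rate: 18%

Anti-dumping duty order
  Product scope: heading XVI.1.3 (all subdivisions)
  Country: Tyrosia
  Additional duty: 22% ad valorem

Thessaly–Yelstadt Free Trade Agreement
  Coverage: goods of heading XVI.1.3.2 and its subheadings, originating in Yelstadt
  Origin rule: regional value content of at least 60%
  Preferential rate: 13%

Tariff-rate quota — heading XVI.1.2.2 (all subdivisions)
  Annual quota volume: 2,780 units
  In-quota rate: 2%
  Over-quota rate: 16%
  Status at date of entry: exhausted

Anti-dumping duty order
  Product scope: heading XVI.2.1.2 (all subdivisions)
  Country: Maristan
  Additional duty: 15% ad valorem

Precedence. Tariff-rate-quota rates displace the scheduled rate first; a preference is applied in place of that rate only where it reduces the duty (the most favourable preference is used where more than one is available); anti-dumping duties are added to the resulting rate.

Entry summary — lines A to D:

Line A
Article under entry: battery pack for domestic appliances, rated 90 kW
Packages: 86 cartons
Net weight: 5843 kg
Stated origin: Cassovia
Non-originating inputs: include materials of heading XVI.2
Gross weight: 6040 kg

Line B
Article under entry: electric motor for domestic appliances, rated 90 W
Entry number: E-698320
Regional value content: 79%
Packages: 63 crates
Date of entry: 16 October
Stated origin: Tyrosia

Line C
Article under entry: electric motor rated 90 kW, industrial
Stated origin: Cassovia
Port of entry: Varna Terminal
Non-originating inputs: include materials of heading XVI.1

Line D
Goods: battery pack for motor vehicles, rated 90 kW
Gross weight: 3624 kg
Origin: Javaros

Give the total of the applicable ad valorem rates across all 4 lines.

Line A: battery pack → XVI.2; rated 90 kW → XVI.2.1; for domestic appliances → XVI.2.1.2. Scheduled 20%. Cassovia agreement on XVI.2.2: XVI.2.1.2 not covered. → 20%.
Line B: electric motor → XVI.1; rated 90 W → XVI.1.3; for domestic appliances → XVI.1.3.1. Scheduled 9%. quota on XVI.1.3 exhausted → over-quota 50%; Tyrosia agreement on XVI.1: RVC ≥ 65% → 1% available; preferential 1%; anti-dumping (Tyrosia, XVI.1.3): +22%; total 1% + 22% = 23%. → 23%.
Line C: electric motor → XVI.1; rated 90 kW → XVI.1.2; industrial → XVI.1.2.1. Scheduled 24%. Cassovia agreement on XVI.2.2: XVI.1.2.1 not covered. → 24%.
Line D: battery pack → XVI.2; rated 90 kW → XVI.2.1; for motor vehicles → XVI.2.1.1. Scheduled 11%. No special measure applies. → 11%.
Sum: 20% + 23% + 24% + 11% = 78%.

78%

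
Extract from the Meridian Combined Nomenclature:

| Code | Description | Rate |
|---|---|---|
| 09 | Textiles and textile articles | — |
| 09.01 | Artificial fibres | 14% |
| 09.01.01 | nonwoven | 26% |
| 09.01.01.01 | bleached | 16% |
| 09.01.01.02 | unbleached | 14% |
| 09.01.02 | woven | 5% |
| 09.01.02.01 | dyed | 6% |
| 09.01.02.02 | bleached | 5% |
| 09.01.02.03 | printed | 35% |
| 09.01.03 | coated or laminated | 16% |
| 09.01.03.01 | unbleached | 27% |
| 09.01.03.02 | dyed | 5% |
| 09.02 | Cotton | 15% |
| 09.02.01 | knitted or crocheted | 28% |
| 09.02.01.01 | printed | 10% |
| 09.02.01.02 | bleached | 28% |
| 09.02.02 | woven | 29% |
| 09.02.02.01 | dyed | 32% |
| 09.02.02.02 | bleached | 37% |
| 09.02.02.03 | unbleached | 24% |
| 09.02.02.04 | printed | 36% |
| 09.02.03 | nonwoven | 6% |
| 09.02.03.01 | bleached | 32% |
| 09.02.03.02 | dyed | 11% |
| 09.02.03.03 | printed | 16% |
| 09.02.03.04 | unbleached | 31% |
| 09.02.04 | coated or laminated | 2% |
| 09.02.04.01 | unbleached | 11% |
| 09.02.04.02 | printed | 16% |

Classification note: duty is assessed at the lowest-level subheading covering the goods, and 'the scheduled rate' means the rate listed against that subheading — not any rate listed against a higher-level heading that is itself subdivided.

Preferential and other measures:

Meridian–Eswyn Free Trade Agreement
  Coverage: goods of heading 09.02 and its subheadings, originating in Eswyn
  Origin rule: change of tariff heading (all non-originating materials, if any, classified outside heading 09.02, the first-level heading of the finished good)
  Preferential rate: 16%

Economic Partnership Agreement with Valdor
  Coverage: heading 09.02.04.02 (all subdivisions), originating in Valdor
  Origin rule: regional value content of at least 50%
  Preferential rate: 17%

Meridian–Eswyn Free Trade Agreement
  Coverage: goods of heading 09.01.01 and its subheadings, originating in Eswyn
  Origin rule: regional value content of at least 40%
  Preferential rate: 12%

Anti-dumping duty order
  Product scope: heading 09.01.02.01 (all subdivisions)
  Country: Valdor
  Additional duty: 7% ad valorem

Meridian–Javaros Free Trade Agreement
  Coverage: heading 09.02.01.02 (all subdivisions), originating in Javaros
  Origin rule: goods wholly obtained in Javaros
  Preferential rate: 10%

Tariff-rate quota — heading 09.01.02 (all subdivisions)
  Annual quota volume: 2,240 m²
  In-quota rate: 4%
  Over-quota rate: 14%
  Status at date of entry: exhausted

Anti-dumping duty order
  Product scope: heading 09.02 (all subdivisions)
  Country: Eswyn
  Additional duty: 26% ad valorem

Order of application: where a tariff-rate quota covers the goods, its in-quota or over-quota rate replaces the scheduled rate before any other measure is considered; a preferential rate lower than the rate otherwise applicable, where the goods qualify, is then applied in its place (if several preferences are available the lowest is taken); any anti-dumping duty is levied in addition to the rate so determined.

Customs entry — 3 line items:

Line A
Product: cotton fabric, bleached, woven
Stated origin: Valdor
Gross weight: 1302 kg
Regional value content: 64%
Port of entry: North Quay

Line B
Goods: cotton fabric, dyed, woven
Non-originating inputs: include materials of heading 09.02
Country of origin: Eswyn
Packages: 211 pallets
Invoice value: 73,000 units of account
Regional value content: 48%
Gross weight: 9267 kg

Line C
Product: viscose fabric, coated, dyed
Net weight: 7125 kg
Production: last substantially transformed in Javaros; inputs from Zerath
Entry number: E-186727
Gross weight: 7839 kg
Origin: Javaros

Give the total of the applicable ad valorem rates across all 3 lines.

Line A: cotton → 09.02; woven → 09.02.02; bleached → 09.02.02.02. Scheduled 37%. Valdor agreement on 09.02.04.02: 09.02.02.02 not covered. → 37%.
Line B: cotton → 09.02; woven → 09.02.02; dyed → 09.02.02.01. Scheduled 32%. Eswyn agreement on 09.02: CTH not met; Eswyn agreement on 09.01.01: 09.02.02.01 not covered; anti-dumping (Eswyn, 09.02): +26%; total 32% + 26% = 58%. → 58%.
Line C: viscose → 09.01; coated → 09.01.03; dyed → 09.01.03.02. Scheduled 5%. Javaros agreement on 09.02.01.02: 09.01.03.02 not covered. → 5%.
Sum: 37% + 58% + 5% = 100%.

100%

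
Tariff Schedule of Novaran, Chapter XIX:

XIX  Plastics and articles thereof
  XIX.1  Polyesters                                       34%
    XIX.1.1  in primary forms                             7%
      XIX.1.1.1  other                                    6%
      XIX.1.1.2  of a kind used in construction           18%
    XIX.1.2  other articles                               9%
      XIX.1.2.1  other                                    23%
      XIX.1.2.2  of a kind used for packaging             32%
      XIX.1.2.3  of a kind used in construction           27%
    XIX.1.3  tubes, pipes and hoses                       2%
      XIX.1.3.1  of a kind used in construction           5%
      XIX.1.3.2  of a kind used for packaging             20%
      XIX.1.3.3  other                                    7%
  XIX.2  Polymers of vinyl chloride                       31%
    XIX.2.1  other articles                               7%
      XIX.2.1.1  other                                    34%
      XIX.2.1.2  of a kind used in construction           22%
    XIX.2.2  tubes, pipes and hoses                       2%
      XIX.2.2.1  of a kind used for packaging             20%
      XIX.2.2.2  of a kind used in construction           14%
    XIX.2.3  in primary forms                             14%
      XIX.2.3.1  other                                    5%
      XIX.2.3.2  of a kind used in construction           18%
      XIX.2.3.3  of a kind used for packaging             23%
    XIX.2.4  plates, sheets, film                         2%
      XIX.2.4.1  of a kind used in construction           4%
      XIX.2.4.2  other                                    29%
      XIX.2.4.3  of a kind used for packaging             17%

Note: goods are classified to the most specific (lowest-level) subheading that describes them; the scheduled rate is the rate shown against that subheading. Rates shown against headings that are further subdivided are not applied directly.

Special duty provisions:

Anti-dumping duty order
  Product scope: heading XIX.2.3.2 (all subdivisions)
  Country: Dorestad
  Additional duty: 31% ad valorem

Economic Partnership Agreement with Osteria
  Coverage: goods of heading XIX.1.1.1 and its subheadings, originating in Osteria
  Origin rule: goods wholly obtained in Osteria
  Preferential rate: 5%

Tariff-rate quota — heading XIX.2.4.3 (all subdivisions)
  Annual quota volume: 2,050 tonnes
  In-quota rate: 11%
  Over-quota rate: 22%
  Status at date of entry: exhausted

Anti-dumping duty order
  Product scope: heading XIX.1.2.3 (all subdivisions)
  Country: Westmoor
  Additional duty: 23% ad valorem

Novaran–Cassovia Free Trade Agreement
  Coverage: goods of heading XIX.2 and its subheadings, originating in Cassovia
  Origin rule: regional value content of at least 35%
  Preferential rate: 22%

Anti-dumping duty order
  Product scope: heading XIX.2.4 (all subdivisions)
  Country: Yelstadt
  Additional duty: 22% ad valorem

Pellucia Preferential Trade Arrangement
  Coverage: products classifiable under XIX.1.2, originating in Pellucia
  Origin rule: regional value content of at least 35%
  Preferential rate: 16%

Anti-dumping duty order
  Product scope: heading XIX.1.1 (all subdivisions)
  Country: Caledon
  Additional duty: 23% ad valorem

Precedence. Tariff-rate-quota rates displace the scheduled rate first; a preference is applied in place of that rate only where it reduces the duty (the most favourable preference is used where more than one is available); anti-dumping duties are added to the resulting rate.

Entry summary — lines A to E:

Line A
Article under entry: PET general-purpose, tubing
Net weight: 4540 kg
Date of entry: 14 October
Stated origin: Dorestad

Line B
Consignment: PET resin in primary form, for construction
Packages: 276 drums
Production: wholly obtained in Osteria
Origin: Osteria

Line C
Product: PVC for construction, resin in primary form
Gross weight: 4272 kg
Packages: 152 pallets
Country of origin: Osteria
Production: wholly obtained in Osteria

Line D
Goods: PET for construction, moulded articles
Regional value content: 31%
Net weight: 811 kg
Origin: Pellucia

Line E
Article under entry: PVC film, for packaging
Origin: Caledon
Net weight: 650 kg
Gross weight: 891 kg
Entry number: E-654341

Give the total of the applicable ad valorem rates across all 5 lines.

92%

Line A: PET → XIX.1; tubing → XIX.1.3; general-purpose → XIX.1.3.3. Scheduled 7%. No special measure applies. → 7%.
Line B: PET → XIX.1; resin in primary form → XIX.1.1; for construction → XIX.1.1.2. Scheduled 18%. Osteria agreement on XIX.1.1.1: XIX.1.1.2 not covered. → 18%.
Line C: PVC → XIX.2; resin in primary form → XIX.2.3; for construction → XIX.2.3.2. Scheduled 18%. Osteria agreement on XIX.1.1.1: XIX.2.3.2 not covered. → 18%.
Line D: PET → XIX.1; moulded articles → XIX.1.2; for construction → XIX.1.2.3. Scheduled 27%. Pellucia agreement on XIX.1.2: RVC < 35%. → 27%.
Line E: PVC → XIX.2; film → XIX.2.4; for packaging → XIX.2.4.3. Scheduled 17%. quota on XIX.2.4.3 exhausted → over-quota 22%. → 22%.
Sum: 7% + 18% + 18% + 27% + 22% = 92%.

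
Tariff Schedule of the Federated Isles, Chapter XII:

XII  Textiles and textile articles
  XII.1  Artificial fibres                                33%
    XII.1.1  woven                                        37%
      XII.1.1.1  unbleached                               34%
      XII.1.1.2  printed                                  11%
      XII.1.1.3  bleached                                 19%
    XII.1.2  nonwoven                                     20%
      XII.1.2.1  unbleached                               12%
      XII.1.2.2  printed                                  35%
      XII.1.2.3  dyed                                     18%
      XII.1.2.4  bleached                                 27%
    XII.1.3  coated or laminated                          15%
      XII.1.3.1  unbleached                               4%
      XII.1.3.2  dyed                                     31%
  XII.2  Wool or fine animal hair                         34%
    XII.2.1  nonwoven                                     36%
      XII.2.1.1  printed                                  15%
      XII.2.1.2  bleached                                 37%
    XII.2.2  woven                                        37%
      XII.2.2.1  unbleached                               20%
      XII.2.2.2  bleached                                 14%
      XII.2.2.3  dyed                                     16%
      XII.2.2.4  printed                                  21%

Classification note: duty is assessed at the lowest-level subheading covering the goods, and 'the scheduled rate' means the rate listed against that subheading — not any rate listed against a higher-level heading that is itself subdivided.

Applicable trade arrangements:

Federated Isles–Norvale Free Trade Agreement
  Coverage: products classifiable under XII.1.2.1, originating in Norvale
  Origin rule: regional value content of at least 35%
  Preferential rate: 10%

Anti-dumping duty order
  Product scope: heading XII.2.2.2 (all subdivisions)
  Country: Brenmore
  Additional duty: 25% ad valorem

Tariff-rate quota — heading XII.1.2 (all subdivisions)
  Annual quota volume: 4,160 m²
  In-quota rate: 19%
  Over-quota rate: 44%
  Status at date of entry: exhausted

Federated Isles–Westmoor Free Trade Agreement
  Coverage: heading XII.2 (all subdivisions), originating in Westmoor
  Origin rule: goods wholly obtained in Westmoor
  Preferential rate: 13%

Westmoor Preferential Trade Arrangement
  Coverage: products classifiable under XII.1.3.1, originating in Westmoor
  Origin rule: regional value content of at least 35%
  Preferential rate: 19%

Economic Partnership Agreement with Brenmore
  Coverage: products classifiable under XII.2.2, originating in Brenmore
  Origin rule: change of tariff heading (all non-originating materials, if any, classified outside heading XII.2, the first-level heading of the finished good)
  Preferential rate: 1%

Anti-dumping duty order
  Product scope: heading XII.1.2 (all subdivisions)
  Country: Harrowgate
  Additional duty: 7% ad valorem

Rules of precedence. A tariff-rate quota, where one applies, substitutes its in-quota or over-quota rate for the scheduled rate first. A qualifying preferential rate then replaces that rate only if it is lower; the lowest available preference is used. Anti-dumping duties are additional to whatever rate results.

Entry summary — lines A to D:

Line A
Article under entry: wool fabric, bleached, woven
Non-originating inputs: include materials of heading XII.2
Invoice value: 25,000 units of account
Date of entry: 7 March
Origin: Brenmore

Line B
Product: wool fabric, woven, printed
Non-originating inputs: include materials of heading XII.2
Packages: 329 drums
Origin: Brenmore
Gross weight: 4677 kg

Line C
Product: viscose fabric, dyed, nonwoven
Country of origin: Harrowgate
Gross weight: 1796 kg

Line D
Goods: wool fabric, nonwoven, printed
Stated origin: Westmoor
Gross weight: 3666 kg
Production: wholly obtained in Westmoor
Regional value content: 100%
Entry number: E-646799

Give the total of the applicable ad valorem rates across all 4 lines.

Line A: wool → XII.2; woven → XII.2.2; bleached → XII.2.2.2. Scheduled 14%. Brenmore agreement on XII.2.2: CTH not met; anti-dumping (Brenmore, XII.2.2.2): +25%; total 14% + 25% = 39%. → 39%.
Line B: wool → XII.2; woven → XII.2.2; printed → XII.2.2.4. Scheduled 21%. Brenmore agreement on XII.2.2: CTH not met. → 21%.
Line C: viscose → XII.1; nonwoven → XII.1.2; dyed → XII.1.2.3. Scheduled 18%. quota on XII.1.2 exhausted → over-quota 44%; anti-dumping (Harrowgate, XII.1.2): +7%; total 44% + 7% = 51%. → 51%.
Line D: wool → XII.2; nonwoven → XII.2.1; printed → XII.2.1.1. Scheduled 15%. Westmoor agreement on XII.2: wholly obtained → 13% available; Westmoor agreement on XII.1.3.1: XII.2.1.1 not covered; preferential 13%. → 13%.
Sum: 39% + 21% + 51% + 13% = 124%.

124%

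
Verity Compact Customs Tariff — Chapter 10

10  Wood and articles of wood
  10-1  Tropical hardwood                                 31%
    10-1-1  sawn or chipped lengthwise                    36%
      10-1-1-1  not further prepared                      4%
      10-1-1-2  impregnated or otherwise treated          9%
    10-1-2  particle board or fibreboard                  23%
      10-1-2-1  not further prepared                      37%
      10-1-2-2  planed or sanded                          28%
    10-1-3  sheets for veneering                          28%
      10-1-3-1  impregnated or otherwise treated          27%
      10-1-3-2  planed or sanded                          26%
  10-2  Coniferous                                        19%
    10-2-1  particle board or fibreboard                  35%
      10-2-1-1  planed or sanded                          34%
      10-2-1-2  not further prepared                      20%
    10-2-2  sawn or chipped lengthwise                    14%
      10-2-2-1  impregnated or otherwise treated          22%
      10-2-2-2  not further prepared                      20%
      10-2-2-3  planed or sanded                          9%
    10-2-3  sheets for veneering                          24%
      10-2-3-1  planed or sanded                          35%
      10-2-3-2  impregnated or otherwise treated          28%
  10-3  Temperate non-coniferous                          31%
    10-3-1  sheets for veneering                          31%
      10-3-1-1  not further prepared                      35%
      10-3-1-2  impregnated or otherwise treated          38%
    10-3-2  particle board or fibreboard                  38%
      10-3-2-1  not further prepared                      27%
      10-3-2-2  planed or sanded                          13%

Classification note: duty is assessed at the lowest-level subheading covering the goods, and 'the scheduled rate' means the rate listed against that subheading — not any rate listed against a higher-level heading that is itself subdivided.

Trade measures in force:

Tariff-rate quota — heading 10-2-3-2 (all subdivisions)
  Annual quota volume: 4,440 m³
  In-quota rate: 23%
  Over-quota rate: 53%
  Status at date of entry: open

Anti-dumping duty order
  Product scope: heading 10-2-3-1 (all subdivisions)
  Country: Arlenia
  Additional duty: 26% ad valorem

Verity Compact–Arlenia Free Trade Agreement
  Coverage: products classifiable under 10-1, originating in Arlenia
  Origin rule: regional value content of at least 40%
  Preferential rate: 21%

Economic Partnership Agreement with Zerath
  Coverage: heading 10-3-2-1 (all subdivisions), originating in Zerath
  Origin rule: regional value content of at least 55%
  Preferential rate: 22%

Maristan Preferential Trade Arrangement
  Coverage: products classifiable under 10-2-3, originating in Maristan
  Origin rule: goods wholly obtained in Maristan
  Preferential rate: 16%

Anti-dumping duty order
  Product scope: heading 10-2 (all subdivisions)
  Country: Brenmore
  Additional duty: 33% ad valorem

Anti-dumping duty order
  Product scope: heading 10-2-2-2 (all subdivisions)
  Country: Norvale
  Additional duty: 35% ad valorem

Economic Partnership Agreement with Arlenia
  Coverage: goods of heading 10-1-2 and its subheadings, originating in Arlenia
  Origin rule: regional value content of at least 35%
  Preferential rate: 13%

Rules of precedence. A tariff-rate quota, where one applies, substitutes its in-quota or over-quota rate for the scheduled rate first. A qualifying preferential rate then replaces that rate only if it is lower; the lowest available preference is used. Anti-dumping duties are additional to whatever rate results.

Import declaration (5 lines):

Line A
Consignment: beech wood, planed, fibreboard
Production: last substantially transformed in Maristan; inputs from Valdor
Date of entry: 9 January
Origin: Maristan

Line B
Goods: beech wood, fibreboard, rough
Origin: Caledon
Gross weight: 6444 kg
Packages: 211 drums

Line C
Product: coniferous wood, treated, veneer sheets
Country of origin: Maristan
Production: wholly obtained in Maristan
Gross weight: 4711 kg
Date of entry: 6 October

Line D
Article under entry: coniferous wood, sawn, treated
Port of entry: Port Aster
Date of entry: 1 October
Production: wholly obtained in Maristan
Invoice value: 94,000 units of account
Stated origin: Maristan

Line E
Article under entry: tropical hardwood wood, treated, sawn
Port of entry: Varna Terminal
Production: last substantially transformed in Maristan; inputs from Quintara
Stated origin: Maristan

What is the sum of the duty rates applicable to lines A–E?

Line A: beech → 10-3; fibreboard → 10-3-2; planed → 10-3-2-2. Scheduled 13%. Maristan agreement on 10-2-3: 10-3-2-2 not covered. → 13%.
Line B: beech → 10-3; fibreboard → 10-3-2; rough → 10-3-2-1. Scheduled 27%. No special measure applies. → 27%.
Line C: coniferous → 10-2; veneer sheets → 10-2-3; treated → 10-2-3-2. Scheduled 28%. quota on 10-2-3-2 open → in-quota 23%; Maristan agreement on 10-2-3: wholly obtained → 16% available; preferential 16%. → 16%.
Line D: coniferous → 10-2; sawn → 10-2-2; treated → 10-2-2-1. Scheduled 22%. Maristan agreement on 10-2-3: 10-2-2-1 not covered. → 22%.
Line E: tropical hardwood → 10-1; sawn → 10-1-1; treated → 10-1-1-2. Scheduled 9%. Maristan agreement on 10-2-3: 10-1-1-2 not covered. → 9%.
Sum: 13% + 27% + 16% + 22% + 9% = 87%.

87%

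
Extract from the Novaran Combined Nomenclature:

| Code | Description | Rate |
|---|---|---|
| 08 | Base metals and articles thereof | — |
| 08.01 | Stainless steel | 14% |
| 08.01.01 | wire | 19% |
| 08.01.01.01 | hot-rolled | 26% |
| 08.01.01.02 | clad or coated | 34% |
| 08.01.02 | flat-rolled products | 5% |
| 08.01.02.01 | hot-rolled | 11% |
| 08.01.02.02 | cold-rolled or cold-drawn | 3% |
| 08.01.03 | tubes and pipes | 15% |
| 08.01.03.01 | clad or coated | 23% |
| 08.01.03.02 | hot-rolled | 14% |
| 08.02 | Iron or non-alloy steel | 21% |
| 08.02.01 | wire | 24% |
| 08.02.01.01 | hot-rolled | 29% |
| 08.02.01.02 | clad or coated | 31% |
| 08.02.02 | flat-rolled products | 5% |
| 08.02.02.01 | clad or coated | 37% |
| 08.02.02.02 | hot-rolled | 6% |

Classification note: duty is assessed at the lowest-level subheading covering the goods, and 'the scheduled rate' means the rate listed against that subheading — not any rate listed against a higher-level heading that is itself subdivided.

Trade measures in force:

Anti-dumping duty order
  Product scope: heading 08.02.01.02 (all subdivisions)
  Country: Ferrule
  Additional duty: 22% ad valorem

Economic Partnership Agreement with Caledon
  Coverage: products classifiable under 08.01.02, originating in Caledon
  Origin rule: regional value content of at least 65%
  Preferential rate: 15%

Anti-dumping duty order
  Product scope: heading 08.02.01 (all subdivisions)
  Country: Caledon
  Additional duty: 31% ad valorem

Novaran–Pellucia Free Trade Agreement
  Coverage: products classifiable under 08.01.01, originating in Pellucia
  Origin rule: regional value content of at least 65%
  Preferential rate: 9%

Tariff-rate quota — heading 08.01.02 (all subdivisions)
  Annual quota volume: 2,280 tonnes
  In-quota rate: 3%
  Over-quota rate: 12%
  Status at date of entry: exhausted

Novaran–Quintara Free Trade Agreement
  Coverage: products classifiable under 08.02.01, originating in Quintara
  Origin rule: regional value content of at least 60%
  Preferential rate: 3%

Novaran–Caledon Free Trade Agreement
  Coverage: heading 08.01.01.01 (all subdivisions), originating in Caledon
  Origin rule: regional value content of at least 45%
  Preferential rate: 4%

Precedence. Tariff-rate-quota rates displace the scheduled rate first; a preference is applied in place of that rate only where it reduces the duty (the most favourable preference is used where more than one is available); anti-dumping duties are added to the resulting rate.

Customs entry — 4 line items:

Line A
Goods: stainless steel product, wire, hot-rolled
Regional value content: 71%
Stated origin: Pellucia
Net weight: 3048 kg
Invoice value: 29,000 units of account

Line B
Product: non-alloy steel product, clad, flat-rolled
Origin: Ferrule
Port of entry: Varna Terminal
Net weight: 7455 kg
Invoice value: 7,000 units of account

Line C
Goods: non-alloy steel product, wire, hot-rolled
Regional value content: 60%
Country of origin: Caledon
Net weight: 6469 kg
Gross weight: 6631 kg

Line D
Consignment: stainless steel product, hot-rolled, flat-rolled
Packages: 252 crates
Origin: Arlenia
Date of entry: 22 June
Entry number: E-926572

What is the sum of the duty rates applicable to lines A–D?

118%

Line A: stainless steel → 08.01; wire → 08.01.01; hot-rolled → 08.01.01.01. Scheduled 26%. Pellucia agreement on 08.01.01: RVC ≥ 65% → 9% available; preferential 9%. → 9%.
Line B: non-alloy steel → 08.02; flat-rolled → 08.02.02; clad → 08.02.02.01. Scheduled 37%. No special measure applies. → 37%.
Line C: non-alloy steel → 08.02; wire → 08.02.01; hot-rolled → 08.02.01.01. Scheduled 29%. Caledon agreement on 08.01.02: 08.02.01.01 not covered; Caledon agreement on 08.01.01.01: 08.02.01.01 not covered; anti-dumping (Caledon, 08.02.01): +31%; total 29% + 31% = 60%. → 60%.
Line D: stainless steel → 08.01; flat-rolled → 08.01.02; hot-rolled → 08.01.02.01. Scheduled 11%. quota on 08.01.02 exhausted → over-quota 12%. → 12%.
Sum: 9% + 37% + 60% + 12% = 118%.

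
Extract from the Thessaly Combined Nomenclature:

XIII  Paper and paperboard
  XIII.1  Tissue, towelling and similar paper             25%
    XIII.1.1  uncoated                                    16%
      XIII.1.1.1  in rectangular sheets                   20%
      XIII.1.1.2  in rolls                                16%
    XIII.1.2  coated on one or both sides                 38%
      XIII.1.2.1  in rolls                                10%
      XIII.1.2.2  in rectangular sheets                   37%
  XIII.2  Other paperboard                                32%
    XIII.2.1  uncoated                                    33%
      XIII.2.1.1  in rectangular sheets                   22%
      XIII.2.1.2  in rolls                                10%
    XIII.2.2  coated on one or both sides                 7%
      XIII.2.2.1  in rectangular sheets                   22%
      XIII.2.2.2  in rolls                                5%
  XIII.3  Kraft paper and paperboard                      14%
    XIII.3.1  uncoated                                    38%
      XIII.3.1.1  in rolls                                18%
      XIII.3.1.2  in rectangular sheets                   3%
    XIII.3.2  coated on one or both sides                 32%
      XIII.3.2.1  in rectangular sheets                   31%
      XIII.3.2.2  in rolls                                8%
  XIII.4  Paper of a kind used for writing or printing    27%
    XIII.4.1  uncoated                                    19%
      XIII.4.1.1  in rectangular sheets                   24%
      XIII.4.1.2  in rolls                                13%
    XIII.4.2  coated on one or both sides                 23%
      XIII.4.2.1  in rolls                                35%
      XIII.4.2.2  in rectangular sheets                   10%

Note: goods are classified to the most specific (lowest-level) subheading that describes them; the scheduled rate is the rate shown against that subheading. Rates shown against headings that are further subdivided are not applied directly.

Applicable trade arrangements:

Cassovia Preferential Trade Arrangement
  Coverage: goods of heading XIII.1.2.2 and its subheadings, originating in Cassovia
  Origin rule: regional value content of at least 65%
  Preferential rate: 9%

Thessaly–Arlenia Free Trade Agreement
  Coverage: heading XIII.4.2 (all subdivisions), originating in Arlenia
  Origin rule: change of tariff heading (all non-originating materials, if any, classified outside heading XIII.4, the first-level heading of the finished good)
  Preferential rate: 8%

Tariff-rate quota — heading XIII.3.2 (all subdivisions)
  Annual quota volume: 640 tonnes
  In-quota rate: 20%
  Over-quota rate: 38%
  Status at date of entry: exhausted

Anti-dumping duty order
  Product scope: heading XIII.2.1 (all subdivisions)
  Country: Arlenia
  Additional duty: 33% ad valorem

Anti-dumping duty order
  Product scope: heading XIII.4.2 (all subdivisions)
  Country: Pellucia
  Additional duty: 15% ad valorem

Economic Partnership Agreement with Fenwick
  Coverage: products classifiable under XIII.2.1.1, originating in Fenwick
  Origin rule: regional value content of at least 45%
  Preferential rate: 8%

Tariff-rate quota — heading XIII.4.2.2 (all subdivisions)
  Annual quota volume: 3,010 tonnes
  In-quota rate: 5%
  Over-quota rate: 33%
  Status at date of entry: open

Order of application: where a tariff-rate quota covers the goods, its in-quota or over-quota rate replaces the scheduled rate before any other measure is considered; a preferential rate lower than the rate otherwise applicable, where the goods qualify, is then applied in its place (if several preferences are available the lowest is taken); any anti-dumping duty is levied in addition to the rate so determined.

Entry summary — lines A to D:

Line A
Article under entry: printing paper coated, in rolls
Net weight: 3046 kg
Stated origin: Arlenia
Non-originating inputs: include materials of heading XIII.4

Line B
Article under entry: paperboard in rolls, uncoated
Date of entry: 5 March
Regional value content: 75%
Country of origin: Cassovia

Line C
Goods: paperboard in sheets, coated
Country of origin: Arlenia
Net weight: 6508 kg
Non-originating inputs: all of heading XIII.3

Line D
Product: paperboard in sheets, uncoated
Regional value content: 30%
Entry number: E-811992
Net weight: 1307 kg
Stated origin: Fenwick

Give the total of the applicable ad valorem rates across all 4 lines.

Line A: printing paper → XIII.4; coated → XIII.4.2; in rolls → XIII.4.2.1. Scheduled 35%. Arlenia agreement on XIII.4.2: CTH not met. → 35%.
Line B: paperboard → XIII.2; uncoated → XIII.2.1; in rolls → XIII.2.1.2. Scheduled 10%. Cassovia agreement on XIII.1.2.2: XIII.2.1.2 not covered. → 10%.
Line C: paperboard → XIII.2; coated → XIII.2.2; in sheets → XIII.2.2.1. Scheduled 22%. Arlenia agreement on XIII.4.2: XIII.2.2.1 not covered. → 22%.
Line D: paperboard → XIII.2; uncoated → XIII.2.1; in sheets → XIII.2.1.1. Scheduled 22%. Fenwick agreement on XIII.2.1.1: RVC < 45%. → 22%.
Sum: 35% + 10% + 22% + 22% = 89%.

89%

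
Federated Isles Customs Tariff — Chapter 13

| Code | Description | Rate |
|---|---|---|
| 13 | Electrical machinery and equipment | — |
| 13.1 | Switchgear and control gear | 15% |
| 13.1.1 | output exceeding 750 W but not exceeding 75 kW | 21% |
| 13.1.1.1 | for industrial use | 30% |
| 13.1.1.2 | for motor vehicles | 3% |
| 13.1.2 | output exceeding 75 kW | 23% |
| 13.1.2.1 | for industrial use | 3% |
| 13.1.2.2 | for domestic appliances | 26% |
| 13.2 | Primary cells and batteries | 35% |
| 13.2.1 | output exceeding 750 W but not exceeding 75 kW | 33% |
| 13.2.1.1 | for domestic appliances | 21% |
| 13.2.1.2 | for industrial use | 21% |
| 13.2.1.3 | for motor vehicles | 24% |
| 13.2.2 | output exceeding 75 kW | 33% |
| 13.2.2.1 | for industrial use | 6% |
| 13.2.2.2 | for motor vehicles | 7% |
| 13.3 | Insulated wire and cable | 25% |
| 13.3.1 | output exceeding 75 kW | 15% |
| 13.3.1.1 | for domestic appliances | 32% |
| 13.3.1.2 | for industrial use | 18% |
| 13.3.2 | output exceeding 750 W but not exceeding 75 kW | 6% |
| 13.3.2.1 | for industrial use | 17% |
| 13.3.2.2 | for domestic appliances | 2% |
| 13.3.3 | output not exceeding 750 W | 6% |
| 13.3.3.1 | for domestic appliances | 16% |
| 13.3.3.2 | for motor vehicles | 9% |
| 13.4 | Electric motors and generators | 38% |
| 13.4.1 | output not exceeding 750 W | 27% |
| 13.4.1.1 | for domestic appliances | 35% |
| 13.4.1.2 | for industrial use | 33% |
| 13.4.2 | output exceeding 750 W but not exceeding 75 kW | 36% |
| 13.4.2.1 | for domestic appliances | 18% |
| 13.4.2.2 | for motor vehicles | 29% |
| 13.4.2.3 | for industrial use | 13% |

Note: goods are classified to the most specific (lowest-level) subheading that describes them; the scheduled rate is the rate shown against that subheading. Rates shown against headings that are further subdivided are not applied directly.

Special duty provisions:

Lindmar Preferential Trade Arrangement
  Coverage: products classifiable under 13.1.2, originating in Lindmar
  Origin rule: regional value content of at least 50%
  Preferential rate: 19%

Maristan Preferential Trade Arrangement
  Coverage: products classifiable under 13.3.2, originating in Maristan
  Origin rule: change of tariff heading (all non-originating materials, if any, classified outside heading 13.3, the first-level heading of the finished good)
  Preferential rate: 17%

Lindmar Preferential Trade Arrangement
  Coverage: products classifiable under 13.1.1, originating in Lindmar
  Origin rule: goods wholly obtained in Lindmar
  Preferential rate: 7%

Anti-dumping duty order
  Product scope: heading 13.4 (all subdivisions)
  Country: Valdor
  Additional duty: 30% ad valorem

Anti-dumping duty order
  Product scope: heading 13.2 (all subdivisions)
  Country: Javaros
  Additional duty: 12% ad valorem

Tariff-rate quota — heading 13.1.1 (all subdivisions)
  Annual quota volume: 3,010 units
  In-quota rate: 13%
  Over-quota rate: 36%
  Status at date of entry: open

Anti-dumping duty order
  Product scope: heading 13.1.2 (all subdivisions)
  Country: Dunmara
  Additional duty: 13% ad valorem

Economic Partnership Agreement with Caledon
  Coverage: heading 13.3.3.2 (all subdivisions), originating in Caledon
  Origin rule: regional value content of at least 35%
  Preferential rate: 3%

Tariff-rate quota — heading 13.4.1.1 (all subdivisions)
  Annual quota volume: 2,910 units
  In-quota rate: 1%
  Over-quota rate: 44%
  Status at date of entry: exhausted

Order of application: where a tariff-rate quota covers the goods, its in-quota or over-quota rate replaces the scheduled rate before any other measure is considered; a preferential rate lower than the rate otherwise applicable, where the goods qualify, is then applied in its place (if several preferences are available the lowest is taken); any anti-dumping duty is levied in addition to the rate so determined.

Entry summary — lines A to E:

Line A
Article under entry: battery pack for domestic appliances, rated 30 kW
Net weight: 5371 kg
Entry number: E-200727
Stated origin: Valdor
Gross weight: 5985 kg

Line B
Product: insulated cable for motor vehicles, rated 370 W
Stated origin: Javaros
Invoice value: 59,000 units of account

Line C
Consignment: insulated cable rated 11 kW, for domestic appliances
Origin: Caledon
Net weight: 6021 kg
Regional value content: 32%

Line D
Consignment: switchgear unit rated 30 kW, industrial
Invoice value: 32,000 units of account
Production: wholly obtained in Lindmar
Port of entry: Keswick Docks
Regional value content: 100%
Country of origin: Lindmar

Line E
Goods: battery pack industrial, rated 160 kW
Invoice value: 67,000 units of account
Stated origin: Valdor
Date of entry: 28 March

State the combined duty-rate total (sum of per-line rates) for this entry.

Line A: battery pack → 13.2; rated 30 kW → 13.2.1; for domestic appliances → 13.2.1.1. Scheduled 21%. No special measure applies. → 21%.
Line B: insulated cable → 13.3; rated 370 W → 13.3.3; for motor vehicles → 13.3.3.2. Scheduled 9%. No special measure applies. → 9%.
Line C: insulated cable → 13.3; rated 11 kW → 13.3.2; for domestic appliances → 13.3.2.2. Scheduled 2%. Caledon agreement on 13.3.3.2: 13.3.2.2 not covered. → 2%.
Line D: switchgear unit → 13.1; rated 30 kW → 13.1.1; industrial → 13.1.1.1. Scheduled 30%. quota on 13.1.1 open → in-quota 13%; Lindmar agreement on 13.1.2: 13.1.1.1 not covered; Lindmar agreement on 13.1.1: wholly obtained → 7% available; preferential 7%. → 7%.
Line E: battery pack → 13.2; rated 160 kW → 13.2.2; industrial → 13.2.2.1. Scheduled 6%. No special measure applies. → 6%.
Sum: 21% + 9% + 2% + 7% + 6% = 45%.

45%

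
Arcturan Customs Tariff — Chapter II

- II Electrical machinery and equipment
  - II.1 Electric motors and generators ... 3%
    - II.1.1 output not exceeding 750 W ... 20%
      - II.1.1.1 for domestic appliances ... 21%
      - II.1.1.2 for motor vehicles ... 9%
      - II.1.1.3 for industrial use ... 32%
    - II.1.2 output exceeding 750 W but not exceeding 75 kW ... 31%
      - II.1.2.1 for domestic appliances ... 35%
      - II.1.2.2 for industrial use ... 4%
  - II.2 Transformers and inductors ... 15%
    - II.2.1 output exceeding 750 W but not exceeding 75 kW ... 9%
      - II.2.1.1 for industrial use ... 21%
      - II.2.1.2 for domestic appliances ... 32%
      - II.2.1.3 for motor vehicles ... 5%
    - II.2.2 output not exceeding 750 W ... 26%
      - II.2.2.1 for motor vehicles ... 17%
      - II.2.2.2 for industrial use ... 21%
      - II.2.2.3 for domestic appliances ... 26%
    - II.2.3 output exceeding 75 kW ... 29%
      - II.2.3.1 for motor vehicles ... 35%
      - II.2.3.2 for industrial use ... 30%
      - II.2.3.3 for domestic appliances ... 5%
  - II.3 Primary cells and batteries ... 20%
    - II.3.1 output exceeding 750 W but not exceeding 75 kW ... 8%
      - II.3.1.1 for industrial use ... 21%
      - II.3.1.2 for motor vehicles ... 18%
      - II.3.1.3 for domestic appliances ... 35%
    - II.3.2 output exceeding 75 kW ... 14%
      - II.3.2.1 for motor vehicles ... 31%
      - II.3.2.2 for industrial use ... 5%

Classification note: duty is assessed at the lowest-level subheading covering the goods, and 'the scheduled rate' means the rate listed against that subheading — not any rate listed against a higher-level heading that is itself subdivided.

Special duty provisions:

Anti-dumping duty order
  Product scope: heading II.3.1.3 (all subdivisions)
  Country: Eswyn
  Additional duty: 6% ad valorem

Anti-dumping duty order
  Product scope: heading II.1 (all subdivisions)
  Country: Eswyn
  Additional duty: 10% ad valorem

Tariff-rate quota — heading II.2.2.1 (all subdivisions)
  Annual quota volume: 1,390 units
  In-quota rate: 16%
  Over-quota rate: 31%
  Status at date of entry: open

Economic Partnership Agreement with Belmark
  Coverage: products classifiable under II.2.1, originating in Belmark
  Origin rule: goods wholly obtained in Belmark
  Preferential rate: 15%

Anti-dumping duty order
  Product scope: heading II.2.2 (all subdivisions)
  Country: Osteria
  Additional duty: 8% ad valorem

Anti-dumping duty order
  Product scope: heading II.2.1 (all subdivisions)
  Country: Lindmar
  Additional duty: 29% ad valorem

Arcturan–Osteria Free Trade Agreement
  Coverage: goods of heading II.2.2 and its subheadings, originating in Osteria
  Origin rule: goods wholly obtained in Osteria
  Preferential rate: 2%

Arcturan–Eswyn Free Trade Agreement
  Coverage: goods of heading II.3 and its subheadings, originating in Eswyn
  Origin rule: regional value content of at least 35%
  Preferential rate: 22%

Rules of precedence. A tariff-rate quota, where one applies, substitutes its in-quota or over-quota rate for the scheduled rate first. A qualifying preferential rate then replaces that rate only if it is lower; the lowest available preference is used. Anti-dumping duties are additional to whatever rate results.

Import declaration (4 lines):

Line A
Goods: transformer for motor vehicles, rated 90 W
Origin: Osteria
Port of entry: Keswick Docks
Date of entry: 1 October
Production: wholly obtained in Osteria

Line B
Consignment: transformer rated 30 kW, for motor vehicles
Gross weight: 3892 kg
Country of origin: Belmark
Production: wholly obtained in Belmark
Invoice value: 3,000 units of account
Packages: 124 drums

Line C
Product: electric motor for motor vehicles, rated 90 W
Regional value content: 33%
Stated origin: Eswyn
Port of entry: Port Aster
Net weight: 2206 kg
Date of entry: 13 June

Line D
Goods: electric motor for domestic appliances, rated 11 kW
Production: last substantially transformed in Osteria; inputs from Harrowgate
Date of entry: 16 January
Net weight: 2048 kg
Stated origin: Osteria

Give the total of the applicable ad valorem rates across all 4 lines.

69%

Line A: transformer → II.2; rated 90 W → II.2.2; for motor vehicles → II.2.2.1. Scheduled 17%. quota on II.2.2.1 open → in-quota 16%; Osteria agreement on II.2.2: wholly obtained → 2% available; preferential 2%; anti-dumping (Osteria, II.2.2): +8%; total 2% + 8% = 10%. → 10%.
Line B: transformer → II.2; rated 30 kW → II.2.1; for motor vehicles → II.2.1.3. Scheduled 5%. Belmark agreement on II.2.1: wholly obtained → 15% available; preference 15% not lower than 5% → no reduction. → 5%.
Line C: electric motor → II.1; rated 90 W → II.1.1; for motor vehicles → II.1.1.2. Scheduled 9%. Eswyn agreement on II.3: II.1.1.2 not covered; anti-dumping (Eswyn, II.1): +10%; total 9% + 10% = 19%. → 19%.
Line D: electric motor → II.1; rated 11 kW → II.1.2; for domestic appliances → II.1.2.1. Scheduled 35%. Osteria agreement on II.2.2: II.1.2.1 not covered. → 35%.
Sum: 10% + 5% + 19% + 35% = 69%.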